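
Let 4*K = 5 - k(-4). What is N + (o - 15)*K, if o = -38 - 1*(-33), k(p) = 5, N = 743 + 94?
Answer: 837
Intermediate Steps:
N = 837
o = -5 (o = -38 + 33 = -5)
K = 0 (K = (5 - 1*5)/4 = (5 - 5)/4 = (¼)*0 = 0)
N + (o - 15)*K = 837 + (-5 - 15)*0 = 837 - 20*0 = 837 + 0 = 837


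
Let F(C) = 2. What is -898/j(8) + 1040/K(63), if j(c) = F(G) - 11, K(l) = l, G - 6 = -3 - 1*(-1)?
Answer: 814/7 ≈ 116.29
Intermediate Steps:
G = 4 (G = 6 + (-3 - 1*(-1)) = 6 + (-3 + 1) = 6 - 2 = 4)
j(c) = -9 (j(c) = 2 - 11 = -9)
-898/j(8) + 1040/K(63) = -898/(-9) + 1040/63 = -898*(-1/9) + 1040*(1/63) = 898/9 + 1040/63 = 814/7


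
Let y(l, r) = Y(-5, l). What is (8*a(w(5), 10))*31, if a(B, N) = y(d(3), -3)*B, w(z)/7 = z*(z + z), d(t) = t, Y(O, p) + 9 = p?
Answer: -520800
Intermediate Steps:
Y(O, p) = -9 + p
y(l, r) = -9 + l
w(z) = 14*z² (w(z) = 7*(z*(z + z)) = 7*(z*(2*z)) = 7*(2*z²) = 14*z²)
a(B, N) = -6*B (a(B, N) = (-9 + 3)*B = -6*B)
(8*a(w(5), 10))*31 = (8*(-84*5²))*31 = (8*(-84*25))*31 = (8*(-6*350))*31 = (8*(-2100))*31 = -16800*31 = -520800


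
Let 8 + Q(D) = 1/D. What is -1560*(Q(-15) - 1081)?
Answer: 1698944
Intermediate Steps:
Q(D) = -8 + 1/D
-1560*(Q(-15) - 1081) = -1560*((-8 + 1/(-15)) - 1081) = -1560*((-8 - 1/15) - 1081) = -1560*(-121/15 - 1081) = -1560*(-16336/15) = 1698944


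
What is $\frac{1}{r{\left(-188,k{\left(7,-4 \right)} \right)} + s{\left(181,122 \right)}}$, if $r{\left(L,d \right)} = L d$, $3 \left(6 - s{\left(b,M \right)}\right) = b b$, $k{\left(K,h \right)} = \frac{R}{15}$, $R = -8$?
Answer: $- \frac{15}{162211} \approx -9.2472 \cdot 10^{-5}$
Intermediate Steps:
$k{\left(K,h \right)} = - \frac{8}{15}$
$s{\left(b,M \right)} = 6 - \frac{b^{2}}{3}$ ($s{\left(b,M \right)} = 6 - \frac{b b}{3} = 6 - \frac{b^{2}}{3}$)
$\frac{1}{r{\left(-188,k{\left(7,-4 \right)} \right)} + s{\left(181,122 \right)}} = \frac{1}{\left(-188\right) \left(- \frac{8}{15}\right) + \left(6 - \frac{181^{2}}{3}\right)} = \frac{1}{\frac{1504}{15} + \left(6 - \frac{32761}{3}\right)} = \frac{1}{\frac{1504}{15} - \frac{32743}{3}} = \frac{1}{- \frac{162211}{15}} = - \frac{15}{162211}$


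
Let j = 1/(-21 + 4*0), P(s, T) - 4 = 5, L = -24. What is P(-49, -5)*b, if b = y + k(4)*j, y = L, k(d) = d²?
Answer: -1560/7 ≈ -222.86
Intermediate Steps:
P(s, T) = 9 (P(s, T) = 4 + 5 = 9)
y = -24
j = -1/21 (j = 1/(-21 + 0) = 1/(-21) = -1/21 ≈ -0.047619)
b = -520/21 (b = -24 + 4²*(-1/21) = -24 + 16*(-1/21) = -24 - 16/21 = -520/21 ≈ -24.762)
P(-49, -5)*b = 9*(-520/21) = -1560/7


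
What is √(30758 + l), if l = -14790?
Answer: 4*√998 ≈ 126.36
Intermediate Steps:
√(30758 + l) = √(30758 - 14790) = √15968 = 4*√998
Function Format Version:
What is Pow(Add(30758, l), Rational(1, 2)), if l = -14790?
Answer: Mul(4, Pow(998, Rational(1, 2))) ≈ 126.36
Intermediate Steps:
Pow(Add(30758, l), Rational(1, 2)) = Pow(Add(30758, -14790), Rational(1, 2)) = Pow(15968, Rational(1, 2)) = Mul(4, Pow(998, Rational(1, 2)))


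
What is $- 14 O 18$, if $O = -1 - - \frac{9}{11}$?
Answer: $\frac{504}{11} \approx 45.818$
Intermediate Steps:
$O = - \frac{2}{11}$ ($O = -1 - \left(-9\right) \frac{1}{11} = -1 - - \frac{9}{11} = -1 + \frac{9}{11} = - \frac{2}{11} \approx -0.18182$)
$- 14 O 18 = \left(-14\right) \left(- \frac{2}{11}\right) 18 = \frac{28}{11} \cdot 18 = \frac{504}{11}$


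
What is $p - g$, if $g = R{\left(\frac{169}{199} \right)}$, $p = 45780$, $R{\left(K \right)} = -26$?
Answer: $45806$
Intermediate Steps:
$g = -26$
$p - g = 45780 - -26 = 45780 + 26 = 45806$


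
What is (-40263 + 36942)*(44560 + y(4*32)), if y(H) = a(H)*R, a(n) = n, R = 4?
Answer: -149684112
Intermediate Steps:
y(H) = 4*H (y(H) = H*4 = 4*H)
(-40263 + 36942)*(44560 + y(4*32)) = (-40263 + 36942)*(44560 + 4*(4*32)) = -3321*(44560 + 4*128) = -3321*(44560 + 512) = -3321*45072 = -149684112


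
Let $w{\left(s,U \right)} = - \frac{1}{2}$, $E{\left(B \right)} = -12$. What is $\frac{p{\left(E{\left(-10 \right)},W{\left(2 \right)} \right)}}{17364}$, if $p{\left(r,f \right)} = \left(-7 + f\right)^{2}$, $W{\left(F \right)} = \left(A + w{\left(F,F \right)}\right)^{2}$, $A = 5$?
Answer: $\frac{2809}{277824} \approx 0.010111$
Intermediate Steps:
$w{\left(s,U \right)} = - \frac{1}{2}$ ($w{\left(s,U \right)} = \left(-1\right) \frac{1}{2} = - \frac{1}{2}$)
$W{\left(F \right)} = \frac{81}{4}$ ($W{\left(F \right)} = \left(5 - \frac{1}{2}\right)^{2} = \left(\frac{9}{2}\right)^{2} = \frac{81}{4}$)
$\frac{p{\left(E{\left(-10 \right)},W{\left(2 \right)} \right)}}{17364} = \frac{\left(-7 + \frac{81}{4}\right)^{2}}{17364} = \left(\frac{53}{4}\right)^{2} \cdot \frac{1}{17364} = \frac{2809}{16} \cdot \frac{1}{17364} = \frac{2809}{277824}$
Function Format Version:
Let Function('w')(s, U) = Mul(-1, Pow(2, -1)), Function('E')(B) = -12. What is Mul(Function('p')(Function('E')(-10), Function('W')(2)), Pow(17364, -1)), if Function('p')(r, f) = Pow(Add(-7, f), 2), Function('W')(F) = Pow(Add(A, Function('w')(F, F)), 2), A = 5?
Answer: Rational(2809, 277824) ≈ 0.010111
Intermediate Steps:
Function('w')(s, U) = Rational(-1, 2) (Function('w')(s, U) = Mul(-1, Rational(1, 2)) = Rational(-1, 2))
Function('W')(F) = Rational(81, 4) (Function('W')(F) = Pow(Add(5, Rational(-1, 2)), 2) = Pow(Rational(9, 2), 2) = Rational(81, 4))
Mul(Function('p')(Function('E')(-10), Function('W')(2)), Pow(17364, -1)) = Mul(Pow(Add(-7, Rational(81, 4)), 2), Pow(17364, -1)) = Mul(Pow(Rational(53, 4), 2), Rational(1, 17364)) = Mul(Rational(2809, 16), Rational(1, 17364)) = Rational(2809, 277824)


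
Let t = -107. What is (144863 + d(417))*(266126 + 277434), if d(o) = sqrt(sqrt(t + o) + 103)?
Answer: 78741732280 + 543560*sqrt(103 + sqrt(310)) ≈ 7.8748e+10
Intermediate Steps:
d(o) = sqrt(103 + sqrt(-107 + o)) (d(o) = sqrt(sqrt(-107 + o) + 103) = sqrt(103 + sqrt(-107 + o)))
(144863 + d(417))*(266126 + 277434) = (144863 + sqrt(103 + sqrt(-107 + 417)))*(266126 + 277434) = (144863 + sqrt(103 + sqrt(310)))*543560 = 78741732280 + 543560*sqrt(103 + sqrt(310))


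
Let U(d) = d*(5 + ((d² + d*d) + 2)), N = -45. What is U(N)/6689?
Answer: -182565/6689 ≈ -27.293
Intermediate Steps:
U(d) = d*(7 + 2*d²) (U(d) = d*(5 + ((d² + d²) + 2)) = d*(5 + (2*d² + 2)) = d*(5 + (2 + 2*d²)) = d*(7 + 2*d²))
U(N)/6689 = -45*(7 + 2*(-45)²)/6689 = -45*(7 + 2*2025)*(1/6689) = -45*(7 + 4050)*(1/6689) = -45*4057*(1/6689) = -182565*1/6689 = -182565/6689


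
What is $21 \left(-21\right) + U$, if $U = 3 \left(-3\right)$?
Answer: $-450$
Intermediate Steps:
$U = -9$
$21 \left(-21\right) + U = 21 \left(-21\right) - 9 = -441 - 9 = -450$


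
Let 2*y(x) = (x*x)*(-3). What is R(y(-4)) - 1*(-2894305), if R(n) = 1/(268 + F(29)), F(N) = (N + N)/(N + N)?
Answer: 778568046/269 ≈ 2.8943e+6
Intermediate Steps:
F(N) = 1 (F(N) = (2*N)/((2*N)) = (2*N)*(1/(2*N)) = 1)
y(x) = -3*x**2/2 (y(x) = ((x*x)*(-3))/2 = (x**2*(-3))/2 = (-3*x**2)/2 = -3*x**2/2)
R(n) = 1/269 (R(n) = 1/(268 + 1) = 1/269)
R(y(-4)) - 1*(-2894305) = 1/269 - 1*(-2894305) = 1/269 + 2894305 = 778568046/269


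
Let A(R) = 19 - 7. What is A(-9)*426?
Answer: 5112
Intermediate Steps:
A(R) = 12
A(-9)*426 = 12*426 = 5112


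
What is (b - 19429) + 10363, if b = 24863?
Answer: 15797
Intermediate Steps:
(b - 19429) + 10363 = (24863 - 19429) + 10363 = 5434 + 10363 = 15797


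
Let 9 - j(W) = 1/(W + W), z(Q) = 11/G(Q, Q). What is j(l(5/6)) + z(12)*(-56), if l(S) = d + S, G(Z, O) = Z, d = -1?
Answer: -118/3 ≈ -39.333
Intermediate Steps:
l(S) = -1 + S
z(Q) = 11/Q
j(W) = 9 - 1/(2*W) (j(W) = 9 - 1/(W + W) = 9 - 1/(2*W))
j(l(5/6)) + z(12)*(-56) = (9 - 1/(2*(-1 + 5/6))) + (11/12)*(-56) = (9 - 1/(2*(-1/6))) - 154/3 = (9 - 1/2*(-6)) - 154/3 = (9 + 3) - 154/3 = 12 - 154/3 = -118/3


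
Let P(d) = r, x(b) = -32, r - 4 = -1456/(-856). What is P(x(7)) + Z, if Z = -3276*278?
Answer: -97447286/107 ≈ -9.1072e+5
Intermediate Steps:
r = 610/107 (r = 4 - 1456/(-856) = 4 - 1456*(-1/856) = 4 + 182/107 = 610/107 ≈ 5.7009)
P(d) = 610/107
Z = -910728
P(x(7)) + Z = 610/107 - 910728 = -97447286/107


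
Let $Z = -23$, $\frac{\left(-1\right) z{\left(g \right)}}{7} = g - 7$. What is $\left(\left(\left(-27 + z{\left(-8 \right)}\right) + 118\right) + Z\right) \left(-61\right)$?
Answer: $-10553$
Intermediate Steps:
$z{\left(g \right)} = 49 - 7 g$ ($z{\left(g \right)} = - 7 \left(g - 7\right) = - 7 \left(-7 + g\right) = 49 - 7 g$)
$\left(\left(\left(-27 + z{\left(-8 \right)}\right) + 118\right) + Z\right) \left(-61\right) = \left(\left(\left(-27 + \left(49 - -56\right)\right) + 118\right) - 23\right) \left(-61\right) = \left(\left(\left(-27 + \left(49 + 56\right)\right) + 118\right) - 23\right) \left(-61\right) = \left(\left(\left(-27 + 105\right) + 118\right) - 23\right) \left(-61\right) = \left(\left(78 + 118\right) - 23\right) \left(-61\right) = \left(196 - 23\right) \left(-61\right) = 173 \left(-61\right) = -10553$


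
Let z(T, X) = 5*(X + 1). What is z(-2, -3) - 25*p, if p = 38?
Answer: -960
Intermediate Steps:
z(T, X) = 5 + 5*X (z(T, X) = 5*(1 + X) = 5 + 5*X)
z(-2, -3) - 25*p = (5 + 5*(-3)) - 25*38 = (5 - 15) - 950 = -10 - 950 = -960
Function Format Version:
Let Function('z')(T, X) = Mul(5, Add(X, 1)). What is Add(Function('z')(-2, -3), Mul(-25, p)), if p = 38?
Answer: -960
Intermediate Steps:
Function('z')(T, X) = Add(5, Mul(5, X)) (Function('z')(T, X) = Mul(5, Add(1, X)) = Add(5, Mul(5, X)))
Add(Function('z')(-2, -3), Mul(-25, p)) = Add(Add(5, Mul(5, -3)), Mul(-25, 38)) = Add(Add(5, -15), -950) = Add(-10, -950) = -960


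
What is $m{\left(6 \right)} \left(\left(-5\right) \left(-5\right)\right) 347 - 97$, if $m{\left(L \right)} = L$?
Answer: $51953$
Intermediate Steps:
$m{\left(6 \right)} \left(\left(-5\right) \left(-5\right)\right) 347 - 97 = 6 \left(\left(-5\right) \left(-5\right)\right) 347 - 97 = 6 \cdot 25 \cdot 347 - 97 = 150 \cdot 347 - 97 = 52050 - 97 = 51953$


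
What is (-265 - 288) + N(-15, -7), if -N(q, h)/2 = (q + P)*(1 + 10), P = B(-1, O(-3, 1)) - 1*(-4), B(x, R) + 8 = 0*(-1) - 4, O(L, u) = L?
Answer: -47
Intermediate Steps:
B(x, R) = -12 (B(x, R) = -8 + (0*(-1) - 4) = -8 + (0 - 4) = -8 - 4 = -12)
P = -8 (P = -12 - 1*(-4) = -12 + 4 = -8)
N(q, h) = 176 - 22*q (N(q, h) = -2*(q - 8)*(1 + 10) = -2*(-8 + q)*11 = -2*(-88 + 11*q) = 176 - 22*q)
(-265 - 288) + N(-15, -7) = (-265 - 288) + (176 - 22*(-15)) = -553 + (176 + 330) = -553 + 506 = -47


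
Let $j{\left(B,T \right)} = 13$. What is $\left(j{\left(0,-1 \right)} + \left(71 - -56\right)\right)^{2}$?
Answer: $19600$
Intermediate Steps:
$\left(j{\left(0,-1 \right)} + \left(71 - -56\right)\right)^{2} = \left(13 + \left(71 - -56\right)\right)^{2} = \left(13 + \left(71 + 56\right)\right)^{2} = \left(13 + 127\right)^{2} = 140^{2} = 19600$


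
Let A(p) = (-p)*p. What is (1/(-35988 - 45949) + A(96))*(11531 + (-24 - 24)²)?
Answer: -10447242822155/81937 ≈ -1.2750e+8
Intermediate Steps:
A(p) = -p²
(1/(-35988 - 45949) + A(96))*(11531 + (-24 - 24)²) = (1/(-35988 - 45949) - 1*96²)*(11531 + (-24 - 24)²) = (1/(-81937) - 1*9216)*(11531 + (-48)²) = (-1/81937 - 9216)*(11531 + 2304) = -755131393/81937*13835 = -10447242822155/81937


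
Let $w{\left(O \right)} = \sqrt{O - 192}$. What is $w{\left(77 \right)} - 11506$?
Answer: $-11506 + i \sqrt{115} \approx -11506.0 + 10.724 i$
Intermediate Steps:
$w{\left(O \right)} = \sqrt{-192 + O}$
$w{\left(77 \right)} - 11506 = \sqrt{-192 + 77} - 11506 = \sqrt{-115} - 11506 = i \sqrt{115} - 11506 = -11506 + i \sqrt{115}$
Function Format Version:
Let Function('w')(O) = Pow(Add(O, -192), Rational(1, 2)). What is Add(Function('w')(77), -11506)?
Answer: Add(-11506, Mul(I, Pow(115, Rational(1, 2)))) ≈ Add(-11506., Mul(10.724, I))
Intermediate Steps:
Function('w')(O) = Pow(Add(-192, O), Rational(1, 2))
Add(Function('w')(77), -11506) = Add(Pow(Add(-192, 77), Rational(1, 2)), -11506) = Add(Pow(-115, Rational(1, 2)), -11506) = Add(Mul(I, Pow(115, Rational(1, 2))), -11506) = Add(-11506, Mul(I, Pow(115, Rational(1, 2))))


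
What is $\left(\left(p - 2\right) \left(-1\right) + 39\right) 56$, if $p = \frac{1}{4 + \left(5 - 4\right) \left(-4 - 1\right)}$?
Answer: $2352$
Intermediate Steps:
$p = -1$ ($p = \frac{1}{4 + 1 \left(-5\right)} = \frac{1}{4 - 5} = \frac{1}{-1} = -1$)
$\left(\left(p - 2\right) \left(-1\right) + 39\right) 56 = \left(\left(-1 - 2\right) \left(-1\right) + 39\right) 56 = \left(\left(-3\right) \left(-1\right) + 39\right) 56 = \left(3 + 39\right) 56 = 42 \cdot 56 = 2352$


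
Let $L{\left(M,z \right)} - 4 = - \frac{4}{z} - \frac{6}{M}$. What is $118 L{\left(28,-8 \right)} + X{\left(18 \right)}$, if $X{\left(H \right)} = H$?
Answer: $\frac{3666}{7} \approx 523.71$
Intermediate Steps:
$L{\left(M,z \right)} = 4 - \frac{6}{M} - \frac{4}{z}$ ($L{\left(M,z \right)} = 4 - \left(\frac{4}{z} + \frac{6}{M}\right) = 4 - \frac{6}{M} - \frac{4}{z}$)
$118 L{\left(28,-8 \right)} + X{\left(18 \right)} = 118 \left(4 - \frac{6}{28} - \frac{4}{-8}\right) + 18 = 118 \left(4 - \frac{3}{14} - - \frac{1}{2}\right) + 18 = 118 \left(4 - \frac{3}{14} + \frac{1}{2}\right) + 18 = 118 \cdot \frac{30}{7} + 18 = \frac{3540}{7} + 18 = \frac{3666}{7}$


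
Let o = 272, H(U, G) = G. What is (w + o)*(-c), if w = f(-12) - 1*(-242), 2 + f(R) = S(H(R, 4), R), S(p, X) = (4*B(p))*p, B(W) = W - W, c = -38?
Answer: 19456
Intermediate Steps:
B(W) = 0
S(p, X) = 0 (S(p, X) = (4*0)*p = 0*p = 0)
f(R) = -2 (f(R) = -2 + 0 = -2)
w = 240 (w = -2 - 1*(-242) = -2 + 242 = 240)
(w + o)*(-c) = (240 + 272)*(-1*(-38)) = 512*38 = 19456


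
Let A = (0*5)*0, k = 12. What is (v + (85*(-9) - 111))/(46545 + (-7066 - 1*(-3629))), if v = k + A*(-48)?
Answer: -216/10777 ≈ -0.020043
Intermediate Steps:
A = 0 (A = 0*0 = 0)
v = 12 (v = 12 + 0*(-48) = 12 + 0 = 12)
(v + (85*(-9) - 111))/(46545 + (-7066 - 1*(-3629))) = (12 + (85*(-9) - 111))/(46545 + (-7066 - 1*(-3629))) = (12 + (-765 - 111))/(46545 + (-7066 + 3629)) = (12 - 876)/(46545 - 3437) = -864/43108 = -864*1/43108 = -216/10777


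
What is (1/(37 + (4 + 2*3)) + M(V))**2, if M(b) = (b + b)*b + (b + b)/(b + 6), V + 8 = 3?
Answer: 3538161/2209 ≈ 1601.7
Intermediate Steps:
V = -5 (V = -8 + 3 = -5)
M(b) = 2*b**2 + 2*b/(6 + b) (M(b) = (2*b)*b + (2*b)/(6 + b) = 2*b**2 + 2*b/(6 + b))
(1/(37 + (4 + 2*3)) + M(V))**2 = (1/(37 + (4 + 2*3)) + 2*(-5)*(1 + (-5)**2 + 6*(-5))/(6 - 5))**2 = (1/(37 + (4 + 6)) + 2*(-5)*(1 + 25 - 30)/1)**2 = (1/(37 + 10) + 2*(-5)*1*(-4))**2 = (1/47 + 40)**2 = (1881/47)**2 = 3538161/2209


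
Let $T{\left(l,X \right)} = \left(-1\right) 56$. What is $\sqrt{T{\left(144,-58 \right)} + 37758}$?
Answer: $\sqrt{37702} \approx 194.17$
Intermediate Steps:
$T{\left(l,X \right)} = -56$
$\sqrt{T{\left(144,-58 \right)} + 37758} = \sqrt{-56 + 37758} = \sqrt{37702}$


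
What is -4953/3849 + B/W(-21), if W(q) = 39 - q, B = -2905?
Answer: -765235/15396 ≈ -49.703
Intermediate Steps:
-4953/3849 + B/W(-21) = -4953/3849 - 2905/(39 - 1*(-21)) = -4953*1/3849 - 2905/(39 + 21) = -1651/1283 - 2905/60 = -1651/1283 - 2905*1/60 = -1651/1283 - 581/12 = -765235/15396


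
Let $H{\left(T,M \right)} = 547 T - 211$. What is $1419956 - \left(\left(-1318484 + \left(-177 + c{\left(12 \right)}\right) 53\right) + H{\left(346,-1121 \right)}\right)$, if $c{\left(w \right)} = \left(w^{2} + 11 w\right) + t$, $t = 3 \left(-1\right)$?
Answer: $2544301$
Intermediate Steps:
$t = -3$
$H{\left(T,M \right)} = -211 + 547 T$
$c{\left(w \right)} = -3 + w^{2} + 11 w$ ($c{\left(w \right)} = \left(w^{2} + 11 w\right) - 3 = -3 + w^{2} + 11 w$)
$1419956 - \left(\left(-1318484 + \left(-177 + c{\left(12 \right)}\right) 53\right) + H{\left(346,-1121 \right)}\right) = 1419956 - \left(\left(-1318484 + \left(-177 + \left(-3 + 12^{2} + 11 \cdot 12\right)\right) 53\right) + \left(-211 + 547 \cdot 346\right)\right) = 1419956 - \left(\left(-1318484 + \left(-177 + \left(-3 + 144 + 132\right)\right) 53\right) + \left(-211 + 189262\right)\right) = 1419956 - \left(\left(-1318484 + \left(-177 + 273\right) 53\right) + 189051\right) = 1419956 - \left(\left(-1318484 + 96 \cdot 53\right) + 189051\right) = 1419956 - \left(\left(-1318484 + 5088\right) + 189051\right) = 1419956 - \left(-1313396 + 189051\right) = 1419956 - -1124345 = 1419956 + 1124345 = 2544301$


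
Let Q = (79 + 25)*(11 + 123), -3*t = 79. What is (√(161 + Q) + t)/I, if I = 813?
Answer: -79/2439 + √14097/813 ≈ 0.11365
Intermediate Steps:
t = -79/3 (t = -⅓*79 = -79/3 ≈ -26.333)
Q = 13936 (Q = 104*134 = 13936)
(√(161 + Q) + t)/I = (√(161 + 13936) - 79/3)/813 = (√14097 - 79/3)*(1/813) = (-79/3 + √14097)*(1/813) = -79/2439 + √14097/813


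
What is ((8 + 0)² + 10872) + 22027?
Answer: 32963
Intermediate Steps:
((8 + 0)² + 10872) + 22027 = (8² + 10872) + 22027 = (64 + 10872) + 22027 = 10936 + 22027 = 32963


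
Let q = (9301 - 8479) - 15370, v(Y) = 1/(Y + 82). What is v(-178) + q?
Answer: -1396609/96 ≈ -14548.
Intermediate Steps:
v(Y) = 1/(82 + Y)
q = -14548 (q = 822 - 15370 = -14548)
v(-178) + q = 1/(82 - 178) - 14548 = 1/(-96) - 14548 = -1/96 - 14548 = -1396609/96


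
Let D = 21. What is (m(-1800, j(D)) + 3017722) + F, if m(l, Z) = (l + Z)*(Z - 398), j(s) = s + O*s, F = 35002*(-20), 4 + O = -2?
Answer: 3275897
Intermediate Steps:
O = -6 (O = -4 - 2 = -6)
F = -700040
j(s) = -5*s (j(s) = s - 6*s = -5*s)
m(l, Z) = (-398 + Z)*(Z + l) (m(l, Z) = (Z + l)*(-398 + Z) = (-398 + Z)*(Z + l))
(m(-1800, j(D)) + 3017722) + F = (((-5*21)² - (-1990)*21 - 398*(-1800) - 5*21*(-1800)) + 3017722) - 700040 = (((-105)² - 398*(-105) + 716400 - 105*(-1800)) + 3017722) - 700040 = ((11025 + 41790 + 716400 + 189000) + 3017722) - 700040 = (958215 + 3017722) - 700040 = 3975937 - 700040 = 3275897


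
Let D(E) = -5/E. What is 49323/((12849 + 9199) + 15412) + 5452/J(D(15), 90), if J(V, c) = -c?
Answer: -3995857/67428 ≈ -59.261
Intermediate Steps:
49323/((12849 + 9199) + 15412) + 5452/J(D(15), 90) = 49323/((12849 + 9199) + 15412) + 5452/((-1*90)) = 49323/(22048 + 15412) + 5452/(-90) = 49323/37460 + 5452*(-1/90) = 49323*(1/37460) - 2726/45 = 49323/37460 - 2726/45 = -3995857/67428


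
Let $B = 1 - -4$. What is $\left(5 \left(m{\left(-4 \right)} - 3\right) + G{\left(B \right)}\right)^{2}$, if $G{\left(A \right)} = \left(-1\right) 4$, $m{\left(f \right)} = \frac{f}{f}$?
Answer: $196$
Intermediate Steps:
$B = 5$ ($B = 1 + 4 = 5$)
$m{\left(f \right)} = 1$
$G{\left(A \right)} = -4$
$\left(5 \left(m{\left(-4 \right)} - 3\right) + G{\left(B \right)}\right)^{2} = \left(5 \left(1 - 3\right) - 4\right)^{2} = \left(5 \left(-2\right) - 4\right)^{2} = \left(-10 - 4\right)^{2} = \left(-14\right)^{2} = 196$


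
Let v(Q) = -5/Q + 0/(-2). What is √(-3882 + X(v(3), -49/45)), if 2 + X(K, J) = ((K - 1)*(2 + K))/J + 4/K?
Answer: 4*I*√297490/35 ≈ 62.334*I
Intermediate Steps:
v(Q) = -5/Q (v(Q) = -5/Q + 0*(-½) = -5/Q + 0 = -5/Q)
X(K, J) = -2 + 4/K + (-1 + K)*(2 + K)/J (X(K, J) = -2 + (((K - 1)*(2 + K))/J + 4/K) = -2 + (((-1 + K)*(2 + K))/J + 4/K) = -2 + ((-1 + K)*(2 + K)/J + 4/K) = -2 + (4/K + (-1 + K)*(2 + K)/J) = -2 + 4/K + (-1 + K)*(2 + K)/J)
√(-3882 + X(v(3), -49/45)) = √(-3882 + (-2 - 2/((-49/45)) + 4/((-5/3)) + (-5/3)/((-49/45)) + (-5/3)²/((-49/45)))) = √(-3882 + (-2 - 2/((-49*1/45)) + 4/((-5*⅓)) + (-5*⅓)/((-49*1/45)) + (-5*⅓)²/((-49*1/45)))) = √(-3882 + (-2 - 2/(-49/45) + 4/(-5/3) - 5/(3*(-49/45)) + (-5/3)²/(-49/45))) = √(-3882 + (-2 - 2*(-45/49) + 4*(-⅗) - 5/3*(-45/49) - 45/49*25/9)) = √(-3882 + (-2 + 90/49 - 12/5 + 75/49 - 125/49)) = √(-3882 - 878/245) = √(-951968/245) = 4*I*√297490/35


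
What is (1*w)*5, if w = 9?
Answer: 45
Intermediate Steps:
(1*w)*5 = (1*9)*5 = 9*5 = 45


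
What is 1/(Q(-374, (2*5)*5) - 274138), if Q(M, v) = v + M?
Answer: -1/274462 ≈ -3.6435e-6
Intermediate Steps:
Q(M, v) = M + v
1/(Q(-374, (2*5)*5) - 274138) = 1/((-374 + (2*5)*5) - 274138) = 1/((-374 + 10*5) - 274138) = 1/((-374 + 50) - 274138) = 1/(-324 - 274138) = 1/(-274462) = -1/274462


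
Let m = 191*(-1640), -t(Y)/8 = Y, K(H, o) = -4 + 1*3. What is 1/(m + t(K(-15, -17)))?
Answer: -1/313232 ≈ -3.1925e-6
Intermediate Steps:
K(H, o) = -1 (K(H, o) = -4 + 3 = -1)
t(Y) = -8*Y
m = -313240
1/(m + t(K(-15, -17))) = 1/(-313240 - 8*(-1)) = 1/(-313240 + 8) = 1/(-313232) = -1/313232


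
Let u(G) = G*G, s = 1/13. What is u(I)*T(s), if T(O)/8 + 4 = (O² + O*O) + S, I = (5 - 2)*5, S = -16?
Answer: -6080400/169 ≈ -35979.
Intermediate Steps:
I = 15 (I = 3*5 = 15)
s = 1/13 ≈ 0.076923
u(G) = G²
T(O) = -160 + 16*O² (T(O) = -32 + 8*((O² + O*O) - 16) = -32 + 8*((O² + O²) - 16) = -32 + 8*(2*O² - 16) = -32 + 8*(-16 + 2*O²) = -32 + (-128 + 16*O²) = -160 + 16*O²)
u(I)*T(s) = 15²*(-160 + 16*(1/13)²) = 225*(-160 + 16*(1/169)) = 225*(-160 + 16/169) = 225*(-27024/169) = -6080400/169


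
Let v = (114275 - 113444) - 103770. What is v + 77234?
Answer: -25705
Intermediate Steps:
v = -102939 (v = 831 - 103770 = -102939)
v + 77234 = -102939 + 77234 = -25705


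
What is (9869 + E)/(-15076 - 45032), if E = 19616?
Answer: -29485/60108 ≈ -0.49053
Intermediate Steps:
(9869 + E)/(-15076 - 45032) = (9869 + 19616)/(-15076 - 45032) = 29485/(-60108) = 29485*(-1/60108) = -29485/60108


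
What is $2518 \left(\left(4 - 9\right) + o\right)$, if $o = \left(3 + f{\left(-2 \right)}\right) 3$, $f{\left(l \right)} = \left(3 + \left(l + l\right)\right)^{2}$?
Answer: $17626$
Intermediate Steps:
$f{\left(l \right)} = \left(3 + 2 l\right)^{2}$
$o = 12$ ($o = \left(3 + \left(3 + 2 \left(-2\right)\right)^{2}\right) 3 = \left(3 + \left(3 - 4\right)^{2}\right) 3 = \left(3 + \left(-1\right)^{2}\right) 3 = \left(3 + 1\right) 3 = 4 \cdot 3 = 12$)
$2518 \left(\left(4 - 9\right) + o\right) = 2518 \left(\left(4 - 9\right) + 12\right) = 2518 \left(-5 + 12\right) = 2518 \cdot 7 = 17626$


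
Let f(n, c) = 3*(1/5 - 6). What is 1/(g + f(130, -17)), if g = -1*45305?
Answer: -5/226612 ≈ -2.2064e-5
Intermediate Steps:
f(n, c) = -87/5 (f(n, c) = 3*(1/5 - 6) = 3*(-29/5) = -87/5)
g = -45305
1/(g + f(130, -17)) = 1/(-45305 - 87/5) = 1/(-226612/5) = -5/226612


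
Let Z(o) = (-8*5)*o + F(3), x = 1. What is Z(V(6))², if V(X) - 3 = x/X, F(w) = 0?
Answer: 144400/9 ≈ 16044.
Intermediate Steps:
V(X) = 3 + 1/X
Z(o) = -40*o (Z(o) = (-8*5)*o + 0 = -40*o + 0 = -40*o)
Z(V(6))² = (-40*(3 + 1/6))² = (-40*(3 + ⅙))² = (-40*19/6)² = (-380/3)² = 144400/9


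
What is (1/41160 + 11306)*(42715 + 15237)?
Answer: 3371031337484/5145 ≈ 6.5521e+8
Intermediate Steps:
(1/41160 + 11306)*(42715 + 15237) = (1/41160 + 11306)*57952 = (465354961/41160)*57952 = 3371031337484/5145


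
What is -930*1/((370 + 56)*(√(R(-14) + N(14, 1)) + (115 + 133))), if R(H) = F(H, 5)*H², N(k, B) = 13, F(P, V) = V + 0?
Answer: -38440/4296281 + 155*√993/4296281 ≈ -0.0078104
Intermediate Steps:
F(P, V) = V
R(H) = 5*H²
-930*1/((370 + 56)*(√(R(-14) + N(14, 1)) + (115 + 133))) = -930*1/((370 + 56)*(√(5*(-14)² + 13) + (115 + 133))) = -930*1/(426*(√(5*196 + 13) + 248)) = -930*1/(426*(√(980 + 13) + 248)) = -930*1/(426*(√993 + 248)) = -930*1/(426*(248 + √993)) = -930/(105648 + 426*√993)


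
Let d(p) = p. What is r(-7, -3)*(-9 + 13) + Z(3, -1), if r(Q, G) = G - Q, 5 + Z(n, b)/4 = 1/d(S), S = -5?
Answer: -24/5 ≈ -4.8000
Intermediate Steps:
Z(n, b) = -104/5 (Z(n, b) = -20 + 4/(-5) = -20 + 4*(-1/5) = -20 - 4/5 = -104/5)
r(-7, -3)*(-9 + 13) + Z(3, -1) = (-3 - 1*(-7))*(-9 + 13) - 104/5 = (-3 + 7)*4 - 104/5 = 4*4 - 104/5 = 16 - 104/5 = -24/5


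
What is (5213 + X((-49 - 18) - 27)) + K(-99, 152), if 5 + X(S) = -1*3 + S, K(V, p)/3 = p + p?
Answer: 6023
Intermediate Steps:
K(V, p) = 6*p (K(V, p) = 3*(p + p) = 3*(2*p) = 6*p)
X(S) = -8 + S (X(S) = -5 + (-1*3 + S) = -5 + (-3 + S) = -8 + S)
(5213 + X((-49 - 18) - 27)) + K(-99, 152) = (5213 + (-8 + ((-49 - 18) - 27))) + 6*152 = (5213 + (-8 + (-67 - 27))) + 912 = (5213 + (-8 - 94)) + 912 = (5213 - 102) + 912 = 5111 + 912 = 6023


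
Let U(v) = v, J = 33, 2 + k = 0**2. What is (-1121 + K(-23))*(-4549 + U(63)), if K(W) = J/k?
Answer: 5102825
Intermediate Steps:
k = -2 (k = -2 + 0**2 = -2 + 0 = -2)
K(W) = -33/2 (K(W) = 33/(-2) = 33*(-1/2) = -33/2)
(-1121 + K(-23))*(-4549 + U(63)) = (-1121 - 33/2)*(-4549 + 63) = -2275/2*(-4486) = 5102825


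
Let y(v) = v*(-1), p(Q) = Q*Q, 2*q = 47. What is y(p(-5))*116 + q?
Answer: -5753/2 ≈ -2876.5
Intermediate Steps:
q = 47/2 (q = (½)*47 = 47/2 ≈ 23.500)
p(Q) = Q²
y(v) = -v
y(p(-5))*116 + q = -1*(-5)²*116 + 47/2 = -1*25*116 + 47/2 = -25*116 + 47/2 = -2900 + 47/2 = -5753/2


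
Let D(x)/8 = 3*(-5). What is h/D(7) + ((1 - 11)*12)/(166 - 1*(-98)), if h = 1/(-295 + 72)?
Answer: -133789/294360 ≈ -0.45451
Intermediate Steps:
D(x) = -120 (D(x) = 8*(3*(-5)) = 8*(-15) = -120)
h = -1/223 (h = 1/(-223) = -1/223 ≈ -0.0044843)
h/D(7) + ((1 - 11)*12)/(166 - 1*(-98)) = -1/223/(-120) + ((1 - 11)*12)/(166 - 1*(-98)) = -1/223*(-1/120) + (-10*12)/(166 + 98) = 1/26760 - 120/264 = 1/26760 - 120*1/264 = 1/26760 - 5/11 = -133789/294360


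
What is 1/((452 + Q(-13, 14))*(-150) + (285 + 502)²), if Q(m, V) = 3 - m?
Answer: 1/549169 ≈ 1.8209e-6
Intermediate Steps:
1/((452 + Q(-13, 14))*(-150) + (285 + 502)²) = 1/((452 + (3 - 1*(-13)))*(-150) + (285 + 502)²) = 1/((452 + (3 + 13))*(-150) + 787²) = 1/((452 + 16)*(-150) + 619369) = 1/(468*(-150) + 619369) = 1/(-70200 + 619369) = 1/549169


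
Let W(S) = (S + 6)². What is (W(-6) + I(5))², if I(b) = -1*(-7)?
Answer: 49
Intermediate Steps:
W(S) = (6 + S)²
I(b) = 7
(W(-6) + I(5))² = ((6 - 6)² + 7)² = (0² + 7)² = (0 + 7)² = 7² = 49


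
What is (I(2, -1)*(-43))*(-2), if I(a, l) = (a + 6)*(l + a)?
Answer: 688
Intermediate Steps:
I(a, l) = (6 + a)*(a + l)
(I(2, -1)*(-43))*(-2) = ((2**2 + 6*2 + 6*(-1) + 2*(-1))*(-43))*(-2) = ((4 + 12 - 6 - 2)*(-43))*(-2) = (8*(-43))*(-2) = -344*(-2) = 688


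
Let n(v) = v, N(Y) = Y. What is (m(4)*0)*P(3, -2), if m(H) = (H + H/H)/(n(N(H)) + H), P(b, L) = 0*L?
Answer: 0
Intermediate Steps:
P(b, L) = 0
m(H) = (1 + H)/(2*H) (m(H) = (H + H/H)/(H + H) = (H + 1)/((2*H)) = (1 + H)*(1/(2*H)) = (1 + H)/(2*H))
(m(4)*0)*P(3, -2) = (((1/2)*(1 + 4)/4)*0)*0 = (((1/2)*(1/4)*5)*0)*0 = ((5/8)*0)*0 = 0*0 = 0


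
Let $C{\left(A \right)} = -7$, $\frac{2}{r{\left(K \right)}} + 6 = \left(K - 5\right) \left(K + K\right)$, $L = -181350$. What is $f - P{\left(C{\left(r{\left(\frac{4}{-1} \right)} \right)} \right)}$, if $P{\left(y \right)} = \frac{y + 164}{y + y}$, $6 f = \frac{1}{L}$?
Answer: $\frac{85415843}{7616700} \approx 11.214$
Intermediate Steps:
$r{\left(K \right)} = \frac{2}{-6 + 2 K \left(-5 + K\right)}$ ($r{\left(K \right)} = \frac{2}{-6 + \left(K - 5\right) \left(K + K\right)} = \frac{2}{-6 + \left(-5 + K\right) 2 K} = \frac{2}{-6 + 2 K \left(-5 + K\right)}$)
$f = - \frac{1}{1088100}$ ($f = \frac{1}{6 \left(-181350\right)} = \frac{1}{6} \left(- \frac{1}{181350}\right) = - \frac{1}{1088100} \approx -9.1903 \cdot 10^{-7}$)
$P{\left(y \right)} = \frac{164 + y}{2 y}$
$f - P{\left(C{\left(r{\left(\frac{4}{-1} \right)} \right)} \right)} = - \frac{1}{1088100} - \frac{164 - 7}{2 \left(-7\right)} = - \frac{1}{1088100} - \frac{1}{2} \left(- \frac{1}{7}\right) 157 = - \frac{1}{1088100} - - \frac{157}{14} = - \frac{1}{1088100} + \frac{157}{14} = \frac{85415843}{7616700}$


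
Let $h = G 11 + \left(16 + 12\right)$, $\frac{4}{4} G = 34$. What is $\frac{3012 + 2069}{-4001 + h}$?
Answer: $- \frac{5081}{3599} \approx -1.4118$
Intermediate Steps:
$G = 34$
$h = 402$ ($h = 34 \cdot 11 + \left(16 + 12\right) = 374 + 28 = 402$)
$\frac{3012 + 2069}{-4001 + h} = \frac{3012 + 2069}{-4001 + 402} = \frac{5081}{-3599} = 5081 \left(- \frac{1}{3599}\right) = - \frac{5081}{3599}$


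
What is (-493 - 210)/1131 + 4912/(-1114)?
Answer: -3169307/629967 ≈ -5.0309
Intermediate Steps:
(-493 - 210)/1131 + 4912/(-1114) = -703*1/1131 + 4912*(-1/1114) = -703/1131 - 2456/557 = -3169307/629967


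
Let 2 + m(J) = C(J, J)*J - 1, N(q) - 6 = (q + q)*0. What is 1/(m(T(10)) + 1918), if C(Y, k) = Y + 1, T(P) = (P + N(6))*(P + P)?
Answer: 1/104635 ≈ 9.5570e-6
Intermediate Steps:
N(q) = 6 (N(q) = 6 + (q + q)*0 = 6 + (2*q)*0 = 6 + 0 = 6)
T(P) = 2*P*(6 + P) (T(P) = (P + 6)*(P + P) = (6 + P)*(2*P) = 2*P*(6 + P))
C(Y, k) = 1 + Y
m(J) = -3 + J*(1 + J) (m(J) = -2 + ((1 + J)*J - 1) = -2 + (J*(1 + J) - 1) = -2 + (-1 + J*(1 + J)) = -3 + J*(1 + J))
1/(m(T(10)) + 1918) = 1/((-3 + (2*10*(6 + 10))*(1 + 2*10*(6 + 10))) + 1918) = 1/((-3 + (2*10*16)*(1 + 2*10*16)) + 1918) = 1/((-3 + 320*(1 + 320)) + 1918) = 1/((-3 + 320*321) + 1918) = 1/((-3 + 102720) + 1918) = 1/(102717 + 1918) = 1/104635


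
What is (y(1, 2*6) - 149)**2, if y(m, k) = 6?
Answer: 20449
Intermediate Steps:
(y(1, 2*6) - 149)**2 = (6 - 149)**2 = (-143)**2 = 20449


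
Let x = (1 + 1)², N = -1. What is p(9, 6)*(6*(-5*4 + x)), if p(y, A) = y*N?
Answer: 864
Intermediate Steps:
x = 4 (x = 2² = 4)
p(y, A) = -y (p(y, A) = y*(-1) = -y)
p(9, 6)*(6*(-5*4 + x)) = (-1*9)*(6*(-5*4 + 4)) = -54*(-20 + 4) = -54*(-16) = -9*(-96) = 864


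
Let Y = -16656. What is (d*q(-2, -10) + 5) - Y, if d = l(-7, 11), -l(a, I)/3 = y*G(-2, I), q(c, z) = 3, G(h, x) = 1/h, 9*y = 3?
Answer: 33325/2 ≈ 16663.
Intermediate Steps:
y = 1/3 (y = (1/9)*3 = 1/3 ≈ 0.33333)
l(a, I) = 1/2 (l(a, I) = -1/(-2) = -(-1)/2 = -3*(-1/6) = 1/2)
d = 1/2 ≈ 0.50000
(d*q(-2, -10) + 5) - Y = ((1/2)*3 + 5) - 1*(-16656) = (3/2 + 5) + 16656 = 13/2 + 16656 = 33325/2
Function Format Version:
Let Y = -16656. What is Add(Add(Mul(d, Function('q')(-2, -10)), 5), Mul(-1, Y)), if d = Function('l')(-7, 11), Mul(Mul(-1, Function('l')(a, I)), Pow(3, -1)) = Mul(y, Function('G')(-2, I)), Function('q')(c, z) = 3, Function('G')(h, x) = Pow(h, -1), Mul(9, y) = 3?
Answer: Rational(33325, 2) ≈ 16663.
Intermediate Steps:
y = Rational(1, 3) (y = Mul(Rational(1, 9), 3) = Rational(1, 3) ≈ 0.33333)
Function('l')(a, I) = Rational(1, 2) (Function('l')(a, I) = Mul(-3, Mul(Rational(1, 3), Pow(-2, -1))) = Mul(-3, Mul(Rational(1, 3), Rational(-1, 2))) = Mul(-3, Rational(-1, 6)) = Rational(1, 2))
d = Rational(1, 2) ≈ 0.50000
Add(Add(Mul(d, Function('q')(-2, -10)), 5), Mul(-1, Y)) = Add(Add(Mul(Rational(1, 2), 3), 5), Mul(-1, -16656)) = Add(Add(Rational(3, 2), 5), 16656) = Add(Rational(13, 2), 16656) = Rational(33325, 2)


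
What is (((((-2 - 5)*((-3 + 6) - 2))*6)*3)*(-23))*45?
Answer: 130410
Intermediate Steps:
(((((-2 - 5)*((-3 + 6) - 2))*6)*3)*(-23))*45 = (((-7*(3 - 2)*6)*3)*(-23))*45 = (((-7*1*6)*3)*(-23))*45 = ((-7*6*3)*(-23))*45 = (-42*3*(-23))*45 = -126*(-23)*45 = 2898*45 = 130410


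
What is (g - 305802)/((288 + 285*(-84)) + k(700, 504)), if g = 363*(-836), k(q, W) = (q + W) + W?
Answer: 304635/10972 ≈ 27.765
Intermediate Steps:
k(q, W) = q + 2*W (k(q, W) = (W + q) + W = q + 2*W)
g = -303468
(g - 305802)/((288 + 285*(-84)) + k(700, 504)) = (-303468 - 305802)/((288 + 285*(-84)) + (700 + 2*504)) = -609270/((288 - 23940) + (700 + 1008)) = -609270/(-23652 + 1708) = -609270/(-21944) = -609270*(-1/21944) = 304635/10972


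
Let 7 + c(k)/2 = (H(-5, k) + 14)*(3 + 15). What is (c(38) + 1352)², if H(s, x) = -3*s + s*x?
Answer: 19873764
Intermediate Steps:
c(k) = 1030 - 180*k (c(k) = -14 + 2*((-5*(-3 + k) + 14)*(3 + 15)) = -14 + 2*(((15 - 5*k) + 14)*18) = -14 + 2*((29 - 5*k)*18) = -14 + 2*(522 - 90*k) = -14 + (1044 - 180*k) = 1030 - 180*k)
(c(38) + 1352)² = ((1030 - 180*38) + 1352)² = ((1030 - 6840) + 1352)² = (-5810 + 1352)² = (-4458)² = 19873764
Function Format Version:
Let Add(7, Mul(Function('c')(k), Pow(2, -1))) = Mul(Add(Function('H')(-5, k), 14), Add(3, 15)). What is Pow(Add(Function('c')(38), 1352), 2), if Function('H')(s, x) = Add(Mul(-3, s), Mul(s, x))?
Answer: 19873764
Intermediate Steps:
Function('c')(k) = Add(1030, Mul(-180, k)) (Function('c')(k) = Add(-14, Mul(2, Mul(Add(Mul(-5, Add(-3, k)), 14), Add(3, 15)))) = Add(-14, Mul(2, Mul(Add(Add(15, Mul(-5, k)), 14), 18))) = Add(-14, Mul(2, Mul(Add(29, Mul(-5, k)), 18))) = Add(-14, Mul(2, Add(522, Mul(-90, k)))) = Add(-14, Add(1044, Mul(-180, k))) = Add(1030, Mul(-180, k)))
Pow(Add(Function('c')(38), 1352), 2) = Pow(Add(Add(1030, Mul(-180, 38)), 1352), 2) = Pow(Add(Add(1030, -6840), 1352), 2) = Pow(Add(-5810, 1352), 2) = Pow(-4458, 2) = 19873764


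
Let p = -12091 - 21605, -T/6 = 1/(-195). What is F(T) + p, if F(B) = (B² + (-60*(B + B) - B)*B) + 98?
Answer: -28390406/845 ≈ -33598.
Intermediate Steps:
T = 2/65 (T = -6/(-195) = -6*(-1/195) = 2/65 ≈ 0.030769)
p = -33696
F(B) = 98 - 120*B² (F(B) = (B² + (-120*B - B)*B) + 98 = (B² + (-121*B)*B) + 98 = (B² - 121*B²) + 98 = -120*B² + 98 = 98 - 120*B²)
F(T) + p = (98 - 120*(2/65)²) - 33696 = (98 - 120*4/4225) - 33696 = (98 - 96/845) - 33696 = 82714/845 - 33696 = -28390406/845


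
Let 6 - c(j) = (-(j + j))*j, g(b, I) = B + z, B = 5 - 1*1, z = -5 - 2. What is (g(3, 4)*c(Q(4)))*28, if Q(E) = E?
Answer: -3192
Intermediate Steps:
z = -7
B = 4 (B = 5 - 1 = 4)
g(b, I) = -3 (g(b, I) = 4 - 7 = -3)
c(j) = 6 + 2*j² (c(j) = 6 - (-(j + j))*j = 6 - (-2*j)*j = 6 - (-2)*j² = 6 + 2*j²)
(g(3, 4)*c(Q(4)))*28 = -3*(6 + 2*4²)*28 = -3*(6 + 2*16)*28 = -3*(6 + 32)*28 = -3*38*28 = -114*28 = -3192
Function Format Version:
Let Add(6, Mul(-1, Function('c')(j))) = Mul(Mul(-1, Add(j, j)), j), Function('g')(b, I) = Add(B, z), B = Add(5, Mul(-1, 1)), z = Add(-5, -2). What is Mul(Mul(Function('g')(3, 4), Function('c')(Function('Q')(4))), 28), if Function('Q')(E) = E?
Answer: -3192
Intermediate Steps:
z = -7
B = 4 (B = Add(5, -1) = 4)
Function('g')(b, I) = -3 (Function('g')(b, I) = Add(4, -7) = -3)
Function('c')(j) = Add(6, Mul(2, Pow(j, 2))) (Function('c')(j) = Add(6, Mul(-1, Mul(Mul(-1, Add(j, j)), j))) = Add(6, Mul(-1, Mul(Mul(-1, Mul(2, j)), j))) = Add(6, Mul(-1, Mul(Mul(-2, j), j))) = Add(6, Mul(-1, Mul(-2, Pow(j, 2)))) = Add(6, Mul(2, Pow(j, 2))))
Mul(Mul(Function('g')(3, 4), Function('c')(Function('Q')(4))), 28) = Mul(Mul(-3, Add(6, Mul(2, Pow(4, 2)))), 28) = Mul(Mul(-3, Add(6, Mul(2, 16))), 28) = Mul(Mul(-3, Add(6, 32)), 28) = Mul(Mul(-3, 38), 28) = Mul(-114, 28) = -3192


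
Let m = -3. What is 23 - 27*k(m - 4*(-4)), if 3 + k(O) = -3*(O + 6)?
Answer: 1643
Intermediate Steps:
k(O) = -21 - 3*O (k(O) = -3 - 3*(O + 6) = -3 - 3*(6 + O) = -3 + (-18 - 3*O) = -21 - 3*O)
23 - 27*k(m - 4*(-4)) = 23 - 27*(-21 - 3*(-3 - 4*(-4))) = 23 - 27*(-21 - 3*(-3 + 16)) = 23 - 27*(-21 - 3*13) = 23 - 27*(-21 - 39) = 23 - 27*(-60) = 23 + 1620 = 1643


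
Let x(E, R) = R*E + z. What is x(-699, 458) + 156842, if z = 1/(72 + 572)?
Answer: -105165199/644 ≈ -1.6330e+5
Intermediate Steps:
z = 1/644 ≈ 0.0015528
x(E, R) = 1/644 + E*R (x(E, R) = R*E + 1/644 = E*R + 1/644 = 1/644 + E*R)
x(-699, 458) + 156842 = (1/644 - 699*458) + 156842 = (1/644 - 320142) + 156842 = -206171447/644 + 156842 = -105165199/644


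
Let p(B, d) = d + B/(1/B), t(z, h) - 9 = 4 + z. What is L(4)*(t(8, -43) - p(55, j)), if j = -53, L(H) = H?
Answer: -11804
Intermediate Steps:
t(z, h) = 13 + z (t(z, h) = 9 + (4 + z) = 13 + z)
p(B, d) = d + B² (p(B, d) = d + B*B = d + B²)
L(4)*(t(8, -43) - p(55, j)) = 4*((13 + 8) - (-53 + 55²)) = 4*(21 - (-53 + 3025)) = 4*(21 - 1*2972) = 4*(21 - 2972) = 4*(-2951) = -11804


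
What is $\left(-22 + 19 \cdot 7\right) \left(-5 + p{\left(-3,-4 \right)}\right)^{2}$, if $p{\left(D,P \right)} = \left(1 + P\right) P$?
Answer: $5439$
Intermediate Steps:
$p{\left(D,P \right)} = P \left(1 + P\right)$
$\left(-22 + 19 \cdot 7\right) \left(-5 + p{\left(-3,-4 \right)}\right)^{2} = \left(-22 + 19 \cdot 7\right) \left(-5 - 4 \left(1 - 4\right)\right)^{2} = \left(-22 + 133\right) \left(-5 - -12\right)^{2} = 111 \left(-5 + 12\right)^{2} = 111 \cdot 7^{2} = 111 \cdot 49 = 5439$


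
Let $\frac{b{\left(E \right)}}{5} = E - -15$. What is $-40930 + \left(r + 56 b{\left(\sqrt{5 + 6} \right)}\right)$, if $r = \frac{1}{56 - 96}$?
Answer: $- \frac{1469201}{40} + 280 \sqrt{11} \approx -35801.0$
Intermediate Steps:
$b{\left(E \right)} = 75 + 5 E$ ($b{\left(E \right)} = 5 \left(E - -15\right) = 5 \left(E + 15\right) = 5 \left(15 + E\right) = 75 + 5 E$)
$r = - \frac{1}{40}$ ($r = \frac{1}{-40} = - \frac{1}{40} \approx -0.025$)
$-40930 + \left(r + 56 b{\left(\sqrt{5 + 6} \right)}\right) = -40930 - \left(\frac{1}{40} - 56 \left(75 + 5 \sqrt{5 + 6}\right)\right) = -40930 - \left(\frac{1}{40} - 56 \left(75 + 5 \sqrt{11}\right)\right) = -40930 + \left(- \frac{1}{40} + \left(4200 + 280 \sqrt{11}\right)\right) = -40930 + \left(\frac{167999}{40} + 280 \sqrt{11}\right) = - \frac{1469201}{40} + 280 \sqrt{11}$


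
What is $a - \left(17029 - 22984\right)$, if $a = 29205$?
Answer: $35160$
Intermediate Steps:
$a - \left(17029 - 22984\right) = 29205 - \left(17029 - 22984\right) = 29205 - -5955 = 29205 + 5955 = 35160$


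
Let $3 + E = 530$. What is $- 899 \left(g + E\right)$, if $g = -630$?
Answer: $92597$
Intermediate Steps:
$E = 527$ ($E = -3 + 530 = 527$)
$- 899 \left(g + E\right) = - 899 \left(-630 + 527\right) = \left(-899\right) \left(-103\right) = 92597$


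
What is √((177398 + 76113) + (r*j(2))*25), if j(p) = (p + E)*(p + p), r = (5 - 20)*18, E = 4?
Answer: √91511 ≈ 302.51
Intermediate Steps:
r = -270 (r = -15*18 = -270)
j(p) = 2*p*(4 + p) (j(p) = (p + 4)*(p + p) = (4 + p)*(2*p) = 2*p*(4 + p))
√((177398 + 76113) + (r*j(2))*25) = √((177398 + 76113) - 540*2*(4 + 2)*25) = √(253511 - 540*2*6*25) = √(253511 - 270*24*25) = √(253511 - 6480*25) = √(253511 - 162000) = √91511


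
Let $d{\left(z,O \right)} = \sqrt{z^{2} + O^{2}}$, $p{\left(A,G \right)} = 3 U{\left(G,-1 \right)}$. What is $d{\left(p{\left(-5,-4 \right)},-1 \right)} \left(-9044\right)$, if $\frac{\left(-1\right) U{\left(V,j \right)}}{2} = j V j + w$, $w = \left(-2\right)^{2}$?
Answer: $-9044$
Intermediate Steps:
$w = 4$
$U{\left(V,j \right)} = -8 - 2 V j^{2}$ ($U{\left(V,j \right)} = - 2 \left(j V j + 4\right) = - 2 \left(V j j + 4\right) = - 2 \left(V j^{2} + 4\right) = - 2 \left(4 + V j^{2}\right) = -8 - 2 V j^{2}$)
$p{\left(A,G \right)} = -24 - 6 G$ ($p{\left(A,G \right)} = 3 \left(-8 - 2 G \left(-1\right)^{2}\right) = 3 \left(-8 - 2 G 1\right) = 3 \left(-8 - 2 G\right) = -24 - 6 G$)
$d{\left(z,O \right)} = \sqrt{O^{2} + z^{2}}$
$d{\left(p{\left(-5,-4 \right)},-1 \right)} \left(-9044\right) = \sqrt{\left(-1\right)^{2} + \left(-24 - -24\right)^{2}} \left(-9044\right) = \sqrt{1 + \left(-24 + 24\right)^{2}} \left(-9044\right) = \sqrt{1 + 0^{2}} \left(-9044\right) = \sqrt{1 + 0} \left(-9044\right) = \sqrt{1} \left(-9044\right) = 1 \left(-9044\right) = -9044$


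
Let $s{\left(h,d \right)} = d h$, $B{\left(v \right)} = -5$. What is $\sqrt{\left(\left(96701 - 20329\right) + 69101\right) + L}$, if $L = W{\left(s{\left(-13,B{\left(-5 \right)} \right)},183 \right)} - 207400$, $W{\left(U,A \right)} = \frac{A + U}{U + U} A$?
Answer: $\frac{i \sqrt{260166595}}{65} \approx 248.15 i$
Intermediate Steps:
$W{\left(U,A \right)} = \frac{A \left(A + U\right)}{2 U}$ ($W{\left(U,A \right)} = \frac{A + U}{2 U} A = \frac{A \left(A + U\right)}{2 U}$)
$L = - \frac{13458308}{65}$ ($L = \frac{1}{2} \cdot 183 \frac{1}{\left(-5\right) \left(-13\right)} \left(183 - -65\right) - 207400 = \frac{1}{2} \cdot 183 \cdot \frac{1}{65} \left(183 + 65\right) - 207400 = \frac{1}{2} \cdot 183 \cdot \frac{1}{65} \cdot 248 - 207400 = \frac{22692}{65} - 207400 = - \frac{13458308}{65} \approx -2.0705 \cdot 10^{5}$)
$\sqrt{\left(\left(96701 - 20329\right) + 69101\right) + L} = \sqrt{\left(\left(96701 - 20329\right) + 69101\right) - \frac{13458308}{65}} = \sqrt{\left(76372 + 69101\right) - \frac{13458308}{65}} = \sqrt{145473 - \frac{13458308}{65}} = \sqrt{- \frac{4002563}{65}} = \frac{i \sqrt{260166595}}{65}$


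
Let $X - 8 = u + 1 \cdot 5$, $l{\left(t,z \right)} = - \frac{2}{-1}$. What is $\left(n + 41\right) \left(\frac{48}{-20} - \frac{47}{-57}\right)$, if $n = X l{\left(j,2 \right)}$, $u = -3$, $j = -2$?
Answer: $- \frac{27389}{285} \approx -96.102$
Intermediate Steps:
$l{\left(t,z \right)} = 2$ ($l{\left(t,z \right)} = \left(-2\right) \left(-1\right) = 2$)
$X = 10$ ($X = 8 + \left(-3 + 1 \cdot 5\right) = 8 + \left(-3 + 5\right) = 8 + 2 = 10$)
$n = 20$ ($n = 10 \cdot 2 = 20$)
$\left(n + 41\right) \left(\frac{48}{-20} - \frac{47}{-57}\right) = \left(20 + 41\right) \left(\frac{48}{-20} - \frac{47}{-57}\right) = 61 \left(48 \left(- \frac{1}{20}\right) - - \frac{47}{57}\right) = 61 \left(- \frac{12}{5} + \frac{47}{57}\right) = 61 \left(- \frac{449}{285}\right) = - \frac{27389}{285}$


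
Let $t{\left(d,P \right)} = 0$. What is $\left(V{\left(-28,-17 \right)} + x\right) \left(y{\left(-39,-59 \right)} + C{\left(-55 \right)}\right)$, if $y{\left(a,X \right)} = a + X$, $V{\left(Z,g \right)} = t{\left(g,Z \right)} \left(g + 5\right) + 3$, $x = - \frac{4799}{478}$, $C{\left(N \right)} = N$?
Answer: $\frac{514845}{478} \approx 1077.1$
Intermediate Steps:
$x = - \frac{4799}{478}$ ($x = \left(-4799\right) \frac{1}{478} = - \frac{4799}{478} \approx -10.04$)
$V{\left(Z,g \right)} = 3$ ($V{\left(Z,g \right)} = 0 \left(g + 5\right) + 3 = 0 \left(5 + g\right) + 3 = 0 + 3 = 3$)
$y{\left(a,X \right)} = X + a$
$\left(V{\left(-28,-17 \right)} + x\right) \left(y{\left(-39,-59 \right)} + C{\left(-55 \right)}\right) = \left(3 - \frac{4799}{478}\right) \left(\left(-59 - 39\right) - 55\right) = - \frac{3365 \left(-98 - 55\right)}{478} = \left(- \frac{3365}{478}\right) \left(-153\right) = \frac{514845}{478}$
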